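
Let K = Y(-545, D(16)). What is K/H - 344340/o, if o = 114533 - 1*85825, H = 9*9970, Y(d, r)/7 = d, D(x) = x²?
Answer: -1550357461/128798442 ≈ -12.037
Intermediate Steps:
Y(d, r) = 7*d
K = -3815 (K = 7*(-545) = -3815)
H = 89730
o = 28708 (o = 114533 - 85825 = 28708)
K/H - 344340/o = -3815/89730 - 344340/28708 = -3815*1/89730 - 344340*1/28708 = -763/17946 - 86085/7177 = -1550357461/128798442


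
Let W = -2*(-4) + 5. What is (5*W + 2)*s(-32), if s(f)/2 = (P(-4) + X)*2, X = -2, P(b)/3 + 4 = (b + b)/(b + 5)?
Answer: -10184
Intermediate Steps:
P(b) = -12 + 6*b/(5 + b) (P(b) = -12 + 3*((b + b)/(b + 5)) = -12 + 3*((2*b)/(5 + b)) = -12 + 3*(2*b/(5 + b)) = -12 + 6*b/(5 + b))
W = 13 (W = 8 + 5 = 13)
s(f) = -152 (s(f) = 2*((6*(-10 - 1*(-4))/(5 - 4) - 2)*2) = 2*((6*(-10 + 4)/1 - 2)*2) = 2*((6*1*(-6) - 2)*2) = 2*((-36 - 2)*2) = 2*(-38*2) = 2*(-76) = -152)
(5*W + 2)*s(-32) = (5*13 + 2)*(-152) = (65 + 2)*(-152) = 67*(-152) = -10184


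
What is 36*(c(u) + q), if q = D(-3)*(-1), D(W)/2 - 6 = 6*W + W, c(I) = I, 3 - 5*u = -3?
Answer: 5616/5 ≈ 1123.2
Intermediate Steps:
u = 6/5 (u = ⅗ - ⅕*(-3) = ⅗ + ⅗ = 6/5 ≈ 1.2000)
D(W) = 12 + 14*W (D(W) = 12 + 2*(6*W + W) = 12 + 2*(7*W) = 12 + 14*W)
q = 30 (q = (12 + 14*(-3))*(-1) = (12 - 42)*(-1) = -30*(-1) = 30)
36*(c(u) + q) = 36*(6/5 + 30) = 36*(156/5) = 5616/5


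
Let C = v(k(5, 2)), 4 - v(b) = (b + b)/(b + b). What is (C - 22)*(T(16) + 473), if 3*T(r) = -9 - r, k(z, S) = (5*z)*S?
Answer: -26486/3 ≈ -8828.7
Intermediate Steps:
k(z, S) = 5*S*z
v(b) = 3 (v(b) = 4 - (b + b)/(b + b) = 4 - 2*b/(2*b) = 4 - 2*b*1/(2*b) = 4 - 1*1 = 4 - 1 = 3)
C = 3
T(r) = -3 - r/3 (T(r) = (-9 - r)/3 = -3 - r/3)
(C - 22)*(T(16) + 473) = (3 - 22)*((-3 - 1/3*16) + 473) = -19*((-3 - 16/3) + 473) = -19*(-25/3 + 473) = -19*1394/3 = -26486/3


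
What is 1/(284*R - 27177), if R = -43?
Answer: -1/39389 ≈ -2.5388e-5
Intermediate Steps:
1/(284*R - 27177) = 1/(284*(-43) - 27177) = 1/(-12212 - 27177) = 1/(-39389) = -1/39389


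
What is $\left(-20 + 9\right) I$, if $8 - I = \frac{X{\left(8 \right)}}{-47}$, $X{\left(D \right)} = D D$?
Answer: $- \frac{4840}{47} \approx -102.98$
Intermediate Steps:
$X{\left(D \right)} = D^{2}$
$I = \frac{440}{47}$ ($I = 8 - \frac{8^{2}}{-47} = 8 - 64 \left(- \frac{1}{47}\right) = 8 - - \frac{64}{47} = 8 + \frac{64}{47} = \frac{440}{47} \approx 9.3617$)
$\left(-20 + 9\right) I = \left(-20 + 9\right) \frac{440}{47} = \left(-11\right) \frac{440}{47} = - \frac{4840}{47}$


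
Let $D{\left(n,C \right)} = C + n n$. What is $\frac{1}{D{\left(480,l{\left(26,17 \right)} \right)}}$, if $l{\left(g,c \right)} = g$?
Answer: $\frac{1}{230426} \approx 4.3398 \cdot 10^{-6}$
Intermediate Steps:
$D{\left(n,C \right)} = C + n^{2}$
$\frac{1}{D{\left(480,l{\left(26,17 \right)} \right)}} = \frac{1}{26 + 480^{2}} = \frac{1}{26 + 230400} = \frac{1}{230426}$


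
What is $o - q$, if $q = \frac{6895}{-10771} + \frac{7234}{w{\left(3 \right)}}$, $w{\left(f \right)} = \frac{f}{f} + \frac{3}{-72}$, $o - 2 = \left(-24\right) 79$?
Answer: $- \frac{2339065653}{247733} \approx -9441.9$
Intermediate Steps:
$o = -1894$ ($o = 2 - 1896 = -1894$)
$w{\left(f \right)} = \frac{23}{24}$ ($w{\left(f \right)} = 1 + 3 \left(- \frac{1}{72}\right) = 1 - \frac{1}{24} = \frac{23}{24}$)
$q = \frac{1869859351}{247733}$ ($q = \frac{6895}{-10771} + \frac{7234}{\frac{23}{24}} = 6895 \left(- \frac{1}{10771}\right) + 7234 \cdot \frac{24}{23} = - \frac{6895}{10771} + \frac{173616}{23} = \frac{1869859351}{247733} \approx 7547.9$)
$o - q = -1894 - \frac{1869859351}{247733} = - \frac{2339065653}{247733}$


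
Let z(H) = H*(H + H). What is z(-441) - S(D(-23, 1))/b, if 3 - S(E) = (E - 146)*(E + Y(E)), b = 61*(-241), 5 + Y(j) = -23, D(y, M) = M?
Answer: 5718126450/14701 ≈ 3.8896e+5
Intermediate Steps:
z(H) = 2*H² (z(H) = H*(2*H) = 2*H²)
Y(j) = -28 (Y(j) = -5 - 23 = -28)
b = -14701
S(E) = 3 - (-146 + E)*(-28 + E) (S(E) = 3 - (E - 146)*(E - 28) = 3 - (-146 + E)*(-28 + E))
z(-441) - S(D(-23, 1))/b = 2*(-441)² - (-4085 - 1*1² + 174*1)/(-14701) = 2*194481 - (-4085 - 1*1 + 174)*(-1)/14701 = 388962 - (-4085 - 1 + 174)*(-1)/14701 = 388962 - (-3912)*(-1)/14701 = 388962 - 1*3912/14701 = 388962 - 3912/14701 = 5718126450/14701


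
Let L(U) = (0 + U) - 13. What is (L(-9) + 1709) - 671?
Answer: 1016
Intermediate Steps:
L(U) = -13 + U (L(U) = U - 13 = -13 + U)
(L(-9) + 1709) - 671 = ((-13 - 9) + 1709) - 671 = (-22 + 1709) - 671 = 1687 - 671 = 1016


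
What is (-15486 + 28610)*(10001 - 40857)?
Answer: -404954144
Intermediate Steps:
(-15486 + 28610)*(10001 - 40857) = 13124*(-30856) = -404954144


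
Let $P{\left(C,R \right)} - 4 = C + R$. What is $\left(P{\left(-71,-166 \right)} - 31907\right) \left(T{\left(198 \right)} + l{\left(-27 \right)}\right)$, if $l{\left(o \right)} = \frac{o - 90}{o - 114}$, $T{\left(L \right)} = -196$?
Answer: $\frac{294820220}{47} \approx 6.2728 \cdot 10^{6}$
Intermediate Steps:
$P{\left(C,R \right)} = 4 + C + R$ ($P{\left(C,R \right)} = 4 + \left(C + R\right) = 4 + C + R$)
$l{\left(o \right)} = \frac{-90 + o}{-114 + o}$
$\left(P{\left(-71,-166 \right)} - 31907\right) \left(T{\left(198 \right)} + l{\left(-27 \right)}\right) = \left(\left(4 - 71 - 166\right) - 31907\right) \left(-196 + \frac{-90 - 27}{-114 - 27}\right) = \left(-233 - 31907\right) \left(-196 + \frac{1}{-141} \left(-117\right)\right) = - 32140 \left(-196 - - \frac{39}{47}\right) = - 32140 \left(-196 + \frac{39}{47}\right) = \left(-32140\right) \left(- \frac{9173}{47}\right) = \frac{294820220}{47}$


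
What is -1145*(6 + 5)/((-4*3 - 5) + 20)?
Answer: -12595/3 ≈ -4198.3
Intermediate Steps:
-1145*(6 + 5)/((-4*3 - 5) + 20) = -12595/((-12 - 5) + 20) = -12595/(-17 + 20) = -12595/3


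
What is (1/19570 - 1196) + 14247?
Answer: 255408071/19570 ≈ 13051.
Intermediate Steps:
(1/19570 - 1196) + 14247 = -23405719/19570 + 14247 = 255408071/19570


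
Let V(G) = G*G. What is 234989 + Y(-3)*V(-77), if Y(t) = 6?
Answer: 270563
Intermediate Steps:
V(G) = G**2
234989 + Y(-3)*V(-77) = 234989 + 6*(-77)**2 = 234989 + 6*5929 = 234989 + 35574 = 270563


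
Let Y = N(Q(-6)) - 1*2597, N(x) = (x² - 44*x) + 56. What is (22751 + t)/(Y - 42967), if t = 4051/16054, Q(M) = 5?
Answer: -365248605/733715962 ≈ -0.49781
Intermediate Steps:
t = 4051/16054 (t = 4051*(1/16054) = 4051/16054 ≈ 0.25234)
N(x) = 56 + x² - 44*x
Y = -2736 (Y = (56 + 5² - 44*5) - 1*2597 = (56 + 25 - 220) - 2597 = -139 - 2597 = -2736)
(22751 + t)/(Y - 42967) = (22751 + 4051/16054)/(-2736 - 42967) = (365248605/16054)/(-45703) = (365248605/16054)*(-1/45703) = -365248605/733715962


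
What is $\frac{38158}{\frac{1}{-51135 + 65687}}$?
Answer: $555275216$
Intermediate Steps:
$\frac{38158}{\frac{1}{-51135 + 65687}} = \frac{38158}{\frac{1}{14552}} = 38158 \frac{1}{\frac{1}{14552}} = 38158 \cdot 14552 = 555275216$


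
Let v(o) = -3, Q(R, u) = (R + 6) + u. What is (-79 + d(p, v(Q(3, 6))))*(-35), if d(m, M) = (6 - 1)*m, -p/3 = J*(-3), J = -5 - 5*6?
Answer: 57890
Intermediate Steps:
Q(R, u) = 6 + R + u (Q(R, u) = (6 + R) + u = 6 + R + u)
J = -35 (J = -5 - 30 = -35)
p = -315 (p = -(-105)*(-3) = -3*105 = -315)
d(m, M) = 5*m
(-79 + d(p, v(Q(3, 6))))*(-35) = (-79 + 5*(-315))*(-35) = (-79 - 1575)*(-35) = -1654*(-35) = 57890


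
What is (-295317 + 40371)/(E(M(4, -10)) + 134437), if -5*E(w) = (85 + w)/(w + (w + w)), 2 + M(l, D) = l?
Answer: -2549460/1344341 ≈ -1.8964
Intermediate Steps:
M(l, D) = -2 + l
E(w) = -(85 + w)/(15*w) (E(w) = -(85 + w)/(5*(w + (w + w))) = -(85 + w)/(5*(w + 2*w)) = -(85 + w)/(5*(3*w)) = -(85 + w)*1/(3*w)/5 = -(85 + w)/(15*w))
(-295317 + 40371)/(E(M(4, -10)) + 134437) = (-295317 + 40371)/((-85 - (-2 + 4))/(15*(-2 + 4)) + 134437) = -254946/((1/15)*(-85 - 1*2)/2 + 134437) = -254946/((1/15)*(½)*(-85 - 2) + 134437) = -254946/((1/15)*(½)*(-87) + 134437) = -254946/(-29/10 + 134437) = -254946/1344341/10 = -254946*10/1344341 = -2549460/1344341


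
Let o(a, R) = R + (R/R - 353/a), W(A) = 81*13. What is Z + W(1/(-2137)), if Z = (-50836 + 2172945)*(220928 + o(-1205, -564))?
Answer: 563505202864267/1205 ≈ 4.6764e+11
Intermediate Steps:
W(A) = 1053
o(a, R) = 1 + R - 353/a (o(a, R) = R + (1 - 353/a) = 1 + R - 353/a)
Z = 563505201595402/1205 (Z = (-50836 + 2172945)*(220928 + (1 - 564 - 353/(-1205))) = 2122109*(220928 + (1 - 564 - 353*(-1/1205))) = 2122109*(220928 + (1 - 564 + 353/1205)) = 2122109*(220928 - 678062/1205) = 2122109*(265540178/1205) = 563505201595402/1205 ≈ 4.6764e+11)
Z + W(1/(-2137)) = 563505201595402/1205 + 1053 = 563505202864267/1205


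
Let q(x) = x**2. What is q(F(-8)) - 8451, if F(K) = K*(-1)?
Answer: -8387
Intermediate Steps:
F(K) = -K
q(F(-8)) - 8451 = (-1*(-8))**2 - 8451 = 8**2 - 8451 = 64 - 8451 = -8387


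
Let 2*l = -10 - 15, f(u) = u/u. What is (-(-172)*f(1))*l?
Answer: -2150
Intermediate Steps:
f(u) = 1
l = -25/2 (l = (-10 - 15)/2 = (½)*(-25) = -25/2 ≈ -12.500)
(-(-172)*f(1))*l = -(-172)*(-25/2) = -43*(-4)*(-25/2) = 172*(-25/2) = -2150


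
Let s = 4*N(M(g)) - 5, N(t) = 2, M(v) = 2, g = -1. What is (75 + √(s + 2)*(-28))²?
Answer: 9545 - 4200*√5 ≈ 153.51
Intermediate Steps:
s = 3 (s = 4*2 - 5 = 8 - 5 = 3)
(75 + √(s + 2)*(-28))² = (75 + √(3 + 2)*(-28))² = (75 + √5*(-28))² = (75 - 28*√5)²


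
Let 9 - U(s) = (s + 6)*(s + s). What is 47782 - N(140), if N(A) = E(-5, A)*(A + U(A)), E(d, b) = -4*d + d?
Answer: 658747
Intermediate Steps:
U(s) = 9 - 2*s*(6 + s) (U(s) = 9 - (s + 6)*(s + s) = 9 - (6 + s)*2*s = 9 - 2*s*(6 + s))
E(d, b) = -3*d
N(A) = 135 - 165*A - 30*A² (N(A) = (-3*(-5))*(A + (9 - 12*A - 2*A²)) = 15*(9 - 11*A - 2*A²) = 135 - 165*A - 30*A²)
47782 - N(140) = 47782 - (135 - 165*140 - 30*140²) = 47782 - (135 - 23100 - 30*19600) = 47782 - (135 - 23100 - 588000) = 47782 - 1*(-610965) = 47782 + 610965 = 658747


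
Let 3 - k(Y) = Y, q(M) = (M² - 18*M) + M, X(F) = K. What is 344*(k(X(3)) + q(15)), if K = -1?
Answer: -8944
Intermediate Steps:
X(F) = -1
q(M) = M² - 17*M
k(Y) = 3 - Y
344*(k(X(3)) + q(15)) = 344*((3 - 1*(-1)) + 15*(-17 + 15)) = 344*((3 + 1) + 15*(-2)) = 344*(4 - 30) = 344*(-26) = -8944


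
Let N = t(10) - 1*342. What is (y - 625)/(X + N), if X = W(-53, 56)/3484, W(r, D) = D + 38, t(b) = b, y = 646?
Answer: -36582/578297 ≈ -0.063258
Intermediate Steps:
W(r, D) = 38 + D
N = -332 (N = 10 - 1*342 = 10 - 342 = -332)
X = 47/1742 (X = (38 + 56)/3484 = 94*(1/3484) = 47/1742 ≈ 0.026980)
(y - 625)/(X + N) = (646 - 625)/(47/1742 - 332) = 21/(-578297/1742) = 21*(-1742/578297) = -36582/578297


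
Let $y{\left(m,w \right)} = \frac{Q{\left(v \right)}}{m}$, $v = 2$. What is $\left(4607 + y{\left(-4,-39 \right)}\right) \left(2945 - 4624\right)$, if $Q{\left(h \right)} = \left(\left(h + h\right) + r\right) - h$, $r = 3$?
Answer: $- \frac{30932217}{4} \approx -7.7331 \cdot 10^{6}$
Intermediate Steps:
$Q{\left(h \right)} = 3 + h$ ($Q{\left(h \right)} = \left(\left(h + h\right) + 3\right) - h = \left(2 h + 3\right) - h = \left(3 + 2 h\right) - h = 3 + h$)
$y{\left(m,w \right)} = \frac{5}{m}$ ($y{\left(m,w \right)} = \frac{3 + 2}{m} = \frac{5}{m}$)
$\left(4607 + y{\left(-4,-39 \right)}\right) \left(2945 - 4624\right) = \left(4607 + \frac{5}{-4}\right) \left(2945 - 4624\right) = \left(4607 + 5 \left(- \frac{1}{4}\right)\right) \left(-1679\right) = \left(4607 - \frac{5}{4}\right) \left(-1679\right) = \frac{18423}{4} \left(-1679\right) = - \frac{30932217}{4}$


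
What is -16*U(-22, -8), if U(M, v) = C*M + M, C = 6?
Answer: 2464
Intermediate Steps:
U(M, v) = 7*M (U(M, v) = 6*M + M = 7*M)
-16*U(-22, -8) = -112*(-22) = -16*(-154) = 2464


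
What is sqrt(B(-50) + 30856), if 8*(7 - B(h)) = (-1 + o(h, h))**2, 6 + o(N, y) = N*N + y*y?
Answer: I*sqrt(49366290)/4 ≈ 1756.5*I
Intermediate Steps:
o(N, y) = -6 + N**2 + y**2 (o(N, y) = -6 + (N*N + y*y) = -6 + (N**2 + y**2) = -6 + N**2 + y**2)
B(h) = 7 - (-7 + 2*h**2)**2/8 (B(h) = 7 - (-1 + (-6 + h**2 + h**2))**2/8 = 7 - (-1 + (-6 + 2*h**2))**2/8 = 7 - (-7 + 2*h**2)**2/8)
sqrt(B(-50) + 30856) = sqrt((7 - (-7 + 2*(-50)**2)**2/8) + 30856) = sqrt((7 - (-7 + 2*2500)**2/8) + 30856) = sqrt((7 - (-7 + 5000)**2/8) + 30856) = sqrt((7 - 1/8*4993**2) + 30856) = sqrt((7 - 1/8*24930049) + 30856) = sqrt((7 - 24930049/8) + 30856) = sqrt(-24929993/8 + 30856) = sqrt(-24683145/8) = I*sqrt(49366290)/4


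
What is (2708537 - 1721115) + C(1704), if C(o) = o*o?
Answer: 3891038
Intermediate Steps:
C(o) = o**2
(2708537 - 1721115) + C(1704) = (2708537 - 1721115) + 1704**2 = 987422 + 2903616 = 3891038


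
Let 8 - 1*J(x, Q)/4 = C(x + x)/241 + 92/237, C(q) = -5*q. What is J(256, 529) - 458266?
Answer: -26170613186/57117 ≈ -4.5819e+5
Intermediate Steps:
J(x, Q) = 7216/237 + 40*x/241 (J(x, Q) = 32 - 4*(-5*(x + x)/241 + 92/237) = 32 - 4*(-10*x*(1/241) + 92*(1/237)) = 32 - 4*(-10*x*(1/241) + 92/237) = 32 - 4*(-10*x/241 + 92/237) = 32 - 4*(92/237 - 10*x/241) = 32 + (-368/237 + 40*x/241) = 7216/237 + 40*x/241)
J(256, 529) - 458266 = (7216/237 + (40/241)*256) - 458266 = (7216/237 + 10240/241) - 458266 = 4165936/57117 - 458266 = -26170613186/57117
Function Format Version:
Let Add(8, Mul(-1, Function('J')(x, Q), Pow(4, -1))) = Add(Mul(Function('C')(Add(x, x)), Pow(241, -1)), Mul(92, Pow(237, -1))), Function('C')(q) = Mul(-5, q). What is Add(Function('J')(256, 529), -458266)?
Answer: Rational(-26170613186, 57117) ≈ -4.5819e+5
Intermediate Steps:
Function('J')(x, Q) = Add(Rational(7216, 237), Mul(Rational(40, 241), x)) (Function('J')(x, Q) = Add(32, Mul(-4, Add(Mul(Mul(-5, Add(x, x)), Pow(241, -1)), Mul(92, Pow(237, -1))))) = Add(32, Mul(-4, Add(Mul(Mul(-5, Mul(2, x)), Rational(1, 241)), Mul(92, Rational(1, 237))))) = Add(32, Mul(-4, Add(Mul(Mul(-10, x), Rational(1, 241)), Rational(92, 237)))) = Add(32, Mul(-4, Add(Mul(Rational(-10, 241), x), Rational(92, 237)))) = Add(32, Mul(-4, Add(Rational(92, 237), Mul(Rational(-10, 241), x)))) = Add(32, Add(Rational(-368, 237), Mul(Rational(40, 241), x))) = Add(Rational(7216, 237), Mul(Rational(40, 241), x)))
Add(Function('J')(256, 529), -458266) = Add(Add(Rational(7216, 237), Mul(Rational(40, 241), 256)), -458266) = Add(Add(Rational(7216, 237), Rational(10240, 241)), -458266) = Add(Rational(4165936, 57117), -458266) = Rational(-26170613186, 57117)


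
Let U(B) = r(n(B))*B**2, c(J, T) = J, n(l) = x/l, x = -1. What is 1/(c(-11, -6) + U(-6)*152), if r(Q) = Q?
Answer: 1/901 ≈ 0.0011099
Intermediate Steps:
n(l) = -1/l
U(B) = -B (U(B) = (-1/B)*B**2 = -B)
1/(c(-11, -6) + U(-6)*152) = 1/(-11 - 1*(-6)*152) = 1/(-11 + 6*152) = 1/(-11 + 912) = 1/901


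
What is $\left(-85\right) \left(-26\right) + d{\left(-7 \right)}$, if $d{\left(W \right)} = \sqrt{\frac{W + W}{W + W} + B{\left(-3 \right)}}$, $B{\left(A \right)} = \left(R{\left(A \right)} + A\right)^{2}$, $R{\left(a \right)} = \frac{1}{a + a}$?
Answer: $2210 + \frac{\sqrt{397}}{6} \approx 2213.3$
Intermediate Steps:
$R{\left(a \right)} = \frac{1}{2 a}$
$B{\left(A \right)} = \left(A + \frac{1}{2 A}\right)^{2}$ ($B{\left(A \right)} = \left(\frac{1}{2 A} + A\right)^{2} = \left(A + \frac{1}{2 A}\right)^{2}$)
$d{\left(W \right)} = \frac{\sqrt{397}}{6}$ ($d{\left(W \right)} = \sqrt{\frac{W + W}{W + W} + \left(-3 + \frac{1}{2 \left(-3\right)}\right)^{2}} = \sqrt{\frac{2 W}{2 W} + \left(-3 + \frac{1}{2} \left(- \frac{1}{3}\right)\right)^{2}} = \sqrt{2 W \frac{1}{2 W} + \left(-3 - \frac{1}{6}\right)^{2}} = \sqrt{1 + \left(- \frac{19}{6}\right)^{2}} = \sqrt{1 + \frac{361}{36}} = \sqrt{\frac{397}{36}} = \frac{\sqrt{397}}{6}$)
$\left(-85\right) \left(-26\right) + d{\left(-7 \right)} = \left(-85\right) \left(-26\right) + \frac{\sqrt{397}}{6} = 2210 + \frac{\sqrt{397}}{6}$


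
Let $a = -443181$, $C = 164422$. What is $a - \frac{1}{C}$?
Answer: $- \frac{72868706383}{164422} \approx -4.4318 \cdot 10^{5}$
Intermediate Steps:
$a - \frac{1}{C} = -443181 - \frac{1}{164422} = - \frac{72868706383}{164422}$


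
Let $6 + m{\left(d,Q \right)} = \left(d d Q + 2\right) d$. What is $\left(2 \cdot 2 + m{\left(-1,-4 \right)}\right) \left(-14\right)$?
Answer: $0$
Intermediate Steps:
$m{\left(d,Q \right)} = -6 + d \left(2 + Q d^{2}\right)$ ($m{\left(d,Q \right)} = -6 + \left(d d Q + 2\right) d = -6 + \left(d^{2} Q + 2\right) d = -6 + \left(Q d^{2} + 2\right) d = -6 + \left(2 + Q d^{2}\right) d = -6 + d \left(2 + Q d^{2}\right)$)
$\left(2 \cdot 2 + m{\left(-1,-4 \right)}\right) \left(-14\right) = \left(2 \cdot 2 - \left(8 - 4\right)\right) \left(-14\right) = \left(4 - 4\right) \left(-14\right) = 0 \left(-14\right) = 0$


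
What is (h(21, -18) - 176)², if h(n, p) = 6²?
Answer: 19600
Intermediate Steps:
h(n, p) = 36
(h(21, -18) - 176)² = (36 - 176)² = (-140)² = 19600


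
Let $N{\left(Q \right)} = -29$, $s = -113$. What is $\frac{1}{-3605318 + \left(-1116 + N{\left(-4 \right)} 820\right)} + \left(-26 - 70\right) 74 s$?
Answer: $\frac{2914161548927}{3630214} \approx 8.0275 \cdot 10^{5}$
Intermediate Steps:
$\frac{1}{-3605318 + \left(-1116 + N{\left(-4 \right)} 820\right)} + \left(-26 - 70\right) 74 s = \frac{1}{-3605318 - 24896} + \left(-26 - 70\right) 74 \left(-113\right) = \frac{1}{-3605318 - 24896} + \left(-96\right) 74 \left(-113\right) = \frac{1}{-3605318 - 24896} - -802752 = \frac{1}{-3630214} + 802752 = - \frac{1}{3630214} + 802752 = \frac{2914161548927}{3630214}$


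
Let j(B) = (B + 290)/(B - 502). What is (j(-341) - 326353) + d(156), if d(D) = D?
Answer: -91661340/281 ≈ -3.2620e+5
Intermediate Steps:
j(B) = (290 + B)/(-502 + B)
(j(-341) - 326353) + d(156) = ((290 - 341)/(-502 - 341) - 326353) + 156 = (-51/(-843) - 326353) + 156 = (-1/843*(-51) - 326353) + 156 = (17/281 - 326353) + 156 = -91705176/281 + 156 = -91661340/281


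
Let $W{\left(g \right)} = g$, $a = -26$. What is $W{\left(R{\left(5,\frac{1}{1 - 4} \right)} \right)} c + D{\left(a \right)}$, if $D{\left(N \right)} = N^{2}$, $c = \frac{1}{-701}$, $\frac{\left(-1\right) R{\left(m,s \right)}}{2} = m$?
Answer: $\frac{473886}{701} \approx 676.01$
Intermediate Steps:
$R{\left(m,s \right)} = - 2 m$
$c = - \frac{1}{701} \approx -0.0014265$
$W{\left(R{\left(5,\frac{1}{1 - 4} \right)} \right)} c + D{\left(a \right)} = \left(-2\right) 5 \left(- \frac{1}{701}\right) + \left(-26\right)^{2} = \left(-10\right) \left(- \frac{1}{701}\right) + 676 = \frac{10}{701} + 676 = \frac{473886}{701}$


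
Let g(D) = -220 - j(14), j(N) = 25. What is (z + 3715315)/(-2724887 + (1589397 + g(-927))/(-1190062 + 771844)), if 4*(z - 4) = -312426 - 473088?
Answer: -86569662237/67035198854 ≈ -1.2914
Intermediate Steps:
g(D) = -245 (g(D) = -220 - 1*25 = -220 - 25 = -245)
z = -392749/2 (z = 4 + (-312426 - 473088)/4 = 4 + (¼)*(-785514) = 4 - 392757/2 = -392749/2 ≈ -1.9637e+5)
(z + 3715315)/(-2724887 + (1589397 + g(-927))/(-1190062 + 771844)) = (-392749/2 + 3715315)/(-2724887 + (1589397 - 245)/(-1190062 + 771844)) = 7037881/(2*(-2724887 + 1589152/(-418218))) = 7037881/(2*(-2724887 + 1589152*(-1/418218))) = 7037881/(2*(-2724887 - 794576/209109)) = 7037881/(2*(-569799190259/209109)) = (7037881/2)*(-209109/569799190259) = -86569662237/67035198854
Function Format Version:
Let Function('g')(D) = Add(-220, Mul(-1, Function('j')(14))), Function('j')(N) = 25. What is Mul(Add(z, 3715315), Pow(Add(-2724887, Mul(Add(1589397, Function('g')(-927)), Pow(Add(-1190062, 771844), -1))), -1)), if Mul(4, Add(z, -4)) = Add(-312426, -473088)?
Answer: Rational(-86569662237, 67035198854) ≈ -1.2914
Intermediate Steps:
Function('g')(D) = -245 (Function('g')(D) = Add(-220, Mul(-1, 25)) = Add(-220, -25) = -245)
z = Rational(-392749, 2) (z = Add(4, Mul(Rational(1, 4), Add(-312426, -473088))) = Add(4, Mul(Rational(1, 4), -785514)) = Add(4, Rational(-392757, 2)) = Rational(-392749, 2) ≈ -1.9637e+5)
Mul(Add(z, 3715315), Pow(Add(-2724887, Mul(Add(1589397, Function('g')(-927)), Pow(Add(-1190062, 771844), -1))), -1)) = Mul(Add(Rational(-392749, 2), 3715315), Pow(Add(-2724887, Mul(Add(1589397, -245), Pow(Add(-1190062, 771844), -1))), -1)) = Mul(Rational(7037881, 2), Pow(Add(-2724887, Mul(1589152, Pow(-418218, -1))), -1)) = Mul(Rational(7037881, 2), Pow(Add(-2724887, Mul(1589152, Rational(-1, 418218))), -1)) = Mul(Rational(7037881, 2), Pow(Add(-2724887, Rational(-794576, 209109)), -1)) = Mul(Rational(7037881, 2), Pow(Rational(-569799190259, 209109), -1)) = Mul(Rational(7037881, 2), Rational(-209109, 569799190259)) = Rational(-86569662237, 67035198854)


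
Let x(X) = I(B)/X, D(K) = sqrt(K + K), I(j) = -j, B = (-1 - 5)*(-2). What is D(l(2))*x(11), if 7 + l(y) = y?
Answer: -12*I*sqrt(10)/11 ≈ -3.4498*I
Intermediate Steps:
B = 12 (B = -6*(-2) = 12)
l(y) = -7 + y
D(K) = sqrt(2)*sqrt(K) (D(K) = sqrt(2*K) = sqrt(2)*sqrt(K))
x(X) = -12/X (x(X) = (-1*12)/X = -12/X)
D(l(2))*x(11) = (sqrt(2)*sqrt(-7 + 2))*(-12/11) = (sqrt(2)*sqrt(-5))*(-12*1/11) = (sqrt(2)*(I*sqrt(5)))*(-12/11) = (I*sqrt(10))*(-12/11) = -12*I*sqrt(10)/11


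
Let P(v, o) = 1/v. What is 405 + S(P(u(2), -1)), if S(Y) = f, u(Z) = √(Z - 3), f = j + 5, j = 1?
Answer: 411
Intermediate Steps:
f = 6 (f = 1 + 5 = 6)
u(Z) = √(-3 + Z)
S(Y) = 6
405 + S(P(u(2), -1)) = 405 + 6 = 411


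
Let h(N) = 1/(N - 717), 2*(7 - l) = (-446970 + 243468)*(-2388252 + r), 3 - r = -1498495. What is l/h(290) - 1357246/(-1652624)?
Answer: 31943358089388394951/826312 ≈ 3.8658e+13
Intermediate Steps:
r = 1498498 (r = 3 - 1*(-1498495) = 3 + 1498495 = 1498498)
l = -90533359247 (l = 7 - (-446970 + 243468)*(-2388252 + 1498498)/2 = 7 - (-101751)*(-889754) = 7 - 1/2*181066718508 = 7 - 90533359254 = -90533359247)
h(N) = 1/(-717 + N)
l/h(290) - 1357246/(-1652624) = -90533359247/(1/(-717 + 290)) - 1357246/(-1652624) = -90533359247/(1/(-427)) - 1357246*(-1/1652624) = -90533359247/(-1/427) + 678623/826312 = -90533359247*(-427) + 678623/826312 = 38657744398469 + 678623/826312 = 31943358089388394951/826312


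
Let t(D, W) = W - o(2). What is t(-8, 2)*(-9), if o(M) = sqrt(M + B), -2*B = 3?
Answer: -18 + 9*sqrt(2)/2 ≈ -11.636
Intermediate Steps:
B = -3/2 (B = -1/2*3 = -3/2 ≈ -1.5000)
o(M) = sqrt(-3/2 + M) (o(M) = sqrt(M - 3/2) = sqrt(-3/2 + M))
t(D, W) = W - sqrt(2)/2 (t(D, W) = W - sqrt(-6 + 4*2)/2 = W - sqrt(-6 + 8)/2 = W - sqrt(2)/2)
t(-8, 2)*(-9) = (2 - sqrt(2)/2)*(-9) = -18 + 9*sqrt(2)/2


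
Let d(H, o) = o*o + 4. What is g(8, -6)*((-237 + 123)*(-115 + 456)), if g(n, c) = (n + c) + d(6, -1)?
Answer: -272118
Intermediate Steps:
d(H, o) = 4 + o² (d(H, o) = o² + 4 = 4 + o²)
g(n, c) = 5 + c + n (g(n, c) = (n + c) + (4 + (-1)²) = (c + n) + (4 + 1) = (c + n) + 5 = 5 + c + n)
g(8, -6)*((-237 + 123)*(-115 + 456)) = (5 - 6 + 8)*((-237 + 123)*(-115 + 456)) = 7*(-114*341) = 7*(-38874) = -272118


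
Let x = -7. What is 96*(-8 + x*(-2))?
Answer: 576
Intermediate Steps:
96*(-8 + x*(-2)) = 96*(-8 - 7*(-2)) = 96*(-8 + 14) = 96*6 = 576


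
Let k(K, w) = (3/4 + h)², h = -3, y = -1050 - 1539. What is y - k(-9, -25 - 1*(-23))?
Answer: -41505/16 ≈ -2594.1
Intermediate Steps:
y = -2589
k(K, w) = 81/16 (k(K, w) = (3/4 - 3)² = (3*(¼) - 3)² = (¾ - 3)² = (-9/4)² = 81/16)
y - k(-9, -25 - 1*(-23)) = -2589 - 1*81/16 = -2589 - 81/16 = -41505/16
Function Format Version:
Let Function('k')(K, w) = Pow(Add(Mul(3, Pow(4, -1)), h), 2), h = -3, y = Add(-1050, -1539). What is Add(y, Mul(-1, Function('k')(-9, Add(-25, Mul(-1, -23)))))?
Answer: Rational(-41505, 16) ≈ -2594.1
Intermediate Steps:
y = -2589
Function('k')(K, w) = Rational(81, 16) (Function('k')(K, w) = Pow(Add(Mul(3, Pow(4, -1)), -3), 2) = Pow(Add(Mul(3, Rational(1, 4)), -3), 2) = Pow(Add(Rational(3, 4), -3), 2) = Pow(Rational(-9, 4), 2) = Rational(81, 16))
Add(y, Mul(-1, Function('k')(-9, Add(-25, Mul(-1, -23))))) = Add(-2589, Mul(-1, Rational(81, 16))) = Add(-2589, Rational(-81, 16)) = Rational(-41505, 16)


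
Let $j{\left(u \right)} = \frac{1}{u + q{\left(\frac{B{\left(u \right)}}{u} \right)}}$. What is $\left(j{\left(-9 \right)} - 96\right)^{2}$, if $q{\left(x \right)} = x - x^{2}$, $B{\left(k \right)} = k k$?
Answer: $\frac{90345025}{9801} \approx 9217.9$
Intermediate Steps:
$B{\left(k \right)} = k^{2}$
$j{\left(u \right)} = \frac{1}{u + u \left(1 - u\right)}$ ($j{\left(u \right)} = \frac{1}{u + \frac{u^{2}}{u} \left(1 - \frac{u^{2}}{u}\right)} = \frac{1}{u + u \left(1 - u\right)}$)
$\left(j{\left(-9 \right)} - 96\right)^{2} = \left(- \frac{1}{\left(-9\right) \left(-2 - 9\right)} - 96\right)^{2} = \left(\left(-1\right) \left(- \frac{1}{9}\right) \frac{1}{-11} - 96\right)^{2} = \left(\left(-1\right) \left(- \frac{1}{9}\right) \left(- \frac{1}{11}\right) - 96\right)^{2} = \left(- \frac{1}{99} - 96\right)^{2} = \left(- \frac{9505}{99}\right)^{2} = \frac{90345025}{9801}$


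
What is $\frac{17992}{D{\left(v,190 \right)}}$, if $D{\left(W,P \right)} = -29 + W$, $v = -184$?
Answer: $- \frac{17992}{213} \approx -84.469$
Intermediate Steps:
$\frac{17992}{D{\left(v,190 \right)}} = \frac{17992}{-29 - 184} = \frac{17992}{-213} = 17992 \left(- \frac{1}{213}\right) = - \frac{17992}{213}$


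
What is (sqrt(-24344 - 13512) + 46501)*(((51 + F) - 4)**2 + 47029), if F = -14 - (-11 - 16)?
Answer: 2354299129 + 2632708*I*sqrt(14) ≈ 2.3543e+9 + 9.8507e+6*I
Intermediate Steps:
F = 13 (F = -14 - 1*(-27) = -14 + 27 = 13)
(sqrt(-24344 - 13512) + 46501)*(((51 + F) - 4)**2 + 47029) = (sqrt(-24344 - 13512) + 46501)*(((51 + 13) - 4)**2 + 47029) = (sqrt(-37856) + 46501)*((64 - 4)**2 + 47029) = (52*I*sqrt(14) + 46501)*(60**2 + 47029) = (46501 + 52*I*sqrt(14))*(3600 + 47029) = (46501 + 52*I*sqrt(14))*50629 = 2354299129 + 2632708*I*sqrt(14)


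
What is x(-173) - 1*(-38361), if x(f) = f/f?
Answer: 38362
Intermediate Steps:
x(f) = 1
x(-173) - 1*(-38361) = 1 - 1*(-38361) = 1 + 38361 = 38362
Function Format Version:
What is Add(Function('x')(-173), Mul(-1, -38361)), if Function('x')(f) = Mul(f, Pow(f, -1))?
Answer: 38362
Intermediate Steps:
Function('x')(f) = 1
Add(Function('x')(-173), Mul(-1, -38361)) = Add(1, Mul(-1, -38361)) = Add(1, 38361) = 38362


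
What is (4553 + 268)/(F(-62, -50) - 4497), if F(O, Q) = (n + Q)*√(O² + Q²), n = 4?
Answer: -21680037/6799105 + 443532*√1586/6799105 ≈ -0.59075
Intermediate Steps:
F(O, Q) = √(O² + Q²)*(4 + Q) (F(O, Q) = (4 + Q)*√(O² + Q²) = √(O² + Q²)*(4 + Q))
(4553 + 268)/(F(-62, -50) - 4497) = (4553 + 268)/(√((-62)² + (-50)²)*(4 - 50) - 4497) = 4821/(√(3844 + 2500)*(-46) - 4497) = 4821/(√6344*(-46) - 4497) = 4821/((2*√1586)*(-46) - 4497) = 4821/(-92*√1586 - 4497) = 4821/(-4497 - 92*√1586)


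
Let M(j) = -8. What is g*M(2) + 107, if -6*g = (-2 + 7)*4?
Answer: 401/3 ≈ 133.67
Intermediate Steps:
g = -10/3 (g = -(-2 + 7)*4/6 = -5*4/6 = -⅙*20 = -10/3 ≈ -3.3333)
g*M(2) + 107 = -10/3*(-8) + 107 = 80/3 + 107 = 401/3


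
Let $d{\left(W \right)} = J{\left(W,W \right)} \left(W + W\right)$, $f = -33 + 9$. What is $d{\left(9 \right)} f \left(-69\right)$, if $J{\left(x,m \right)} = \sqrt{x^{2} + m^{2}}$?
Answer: $268272 \sqrt{2} \approx 3.7939 \cdot 10^{5}$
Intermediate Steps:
$J{\left(x,m \right)} = \sqrt{m^{2} + x^{2}}$
$f = -24$
$d{\left(W \right)} = 2 W \sqrt{2} \sqrt{W^{2}}$ ($d{\left(W \right)} = \sqrt{W^{2} + W^{2}} \left(W + W\right) = \sqrt{2 W^{2}} \cdot 2 W = \sqrt{2} \sqrt{W^{2}} \cdot 2 W = 2 W \sqrt{2} \sqrt{W^{2}}$)
$d{\left(9 \right)} f \left(-69\right) = 2 \cdot 9 \sqrt{2} \sqrt{9^{2}} \left(-24\right) \left(-69\right) = 2 \cdot 9 \sqrt{2} \sqrt{81} \left(-24\right) \left(-69\right) = 2 \cdot 9 \sqrt{2} \cdot 9 \left(-24\right) \left(-69\right) = 162 \sqrt{2} \left(-24\right) \left(-69\right) = - 3888 \sqrt{2} \left(-69\right) = 268272 \sqrt{2}$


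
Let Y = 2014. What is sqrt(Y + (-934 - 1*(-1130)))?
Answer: sqrt(2210) ≈ 47.011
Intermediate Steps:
sqrt(Y + (-934 - 1*(-1130))) = sqrt(2014 + (-934 - 1*(-1130))) = sqrt(2014 + (-934 + 1130)) = sqrt(2014 + 196) = sqrt(2210)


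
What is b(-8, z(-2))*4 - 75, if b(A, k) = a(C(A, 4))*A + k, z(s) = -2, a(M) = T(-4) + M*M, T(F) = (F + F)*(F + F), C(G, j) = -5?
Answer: -2931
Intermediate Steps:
T(F) = 4*F² (T(F) = (2*F)*(2*F) = 4*F²)
a(M) = 64 + M² (a(M) = 4*(-4)² + M*M = 4*16 + M² = 64 + M²)
b(A, k) = k + 89*A (b(A, k) = (64 + (-5)²)*A + k = (64 + 25)*A + k = 89*A + k = k + 89*A)
b(-8, z(-2))*4 - 75 = (-2 + 89*(-8))*4 - 75 = (-2 - 712)*4 - 75 = -714*4 - 75 = -2856 - 75 = -2931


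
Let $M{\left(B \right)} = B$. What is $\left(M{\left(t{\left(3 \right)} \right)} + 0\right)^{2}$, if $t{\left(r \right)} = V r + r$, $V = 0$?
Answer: $9$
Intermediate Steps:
$t{\left(r \right)} = r$ ($t{\left(r \right)} = 0 r + r = 0 + r = r$)
$\left(M{\left(t{\left(3 \right)} \right)} + 0\right)^{2} = \left(3 + 0\right)^{2} = 3^{2} = 9$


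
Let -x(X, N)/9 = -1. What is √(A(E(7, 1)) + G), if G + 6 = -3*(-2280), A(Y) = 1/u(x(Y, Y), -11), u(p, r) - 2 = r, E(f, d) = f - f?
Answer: √61505/3 ≈ 82.667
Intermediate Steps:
E(f, d) = 0
x(X, N) = 9 (x(X, N) = -9*(-1) = 9)
u(p, r) = 2 + r
A(Y) = -⅑ (A(Y) = 1/(2 - 11) = 1/(-9) = -⅑)
G = 6834 (G = -6 - 3*(-2280) = -6 + 6840 = 6834)
√(A(E(7, 1)) + G) = √(-⅑ + 6834) = √(61505/9) = √61505/3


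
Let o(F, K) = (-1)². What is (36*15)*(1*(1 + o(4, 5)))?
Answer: 1080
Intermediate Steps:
o(F, K) = 1
(36*15)*(1*(1 + o(4, 5))) = (36*15)*(1*(1 + 1)) = 540*(1*2) = 540*2 = 1080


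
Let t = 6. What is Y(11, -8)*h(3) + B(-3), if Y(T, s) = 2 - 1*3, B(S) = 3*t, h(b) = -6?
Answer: 24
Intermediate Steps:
B(S) = 18 (B(S) = 3*6 = 18)
Y(T, s) = -1 (Y(T, s) = 2 - 3 = -1)
Y(11, -8)*h(3) + B(-3) = -1*(-6) + 18 = 6 + 18 = 24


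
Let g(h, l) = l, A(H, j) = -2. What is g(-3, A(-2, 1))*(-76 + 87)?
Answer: -22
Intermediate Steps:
g(-3, A(-2, 1))*(-76 + 87) = -2*(-76 + 87) = -2*11 = -22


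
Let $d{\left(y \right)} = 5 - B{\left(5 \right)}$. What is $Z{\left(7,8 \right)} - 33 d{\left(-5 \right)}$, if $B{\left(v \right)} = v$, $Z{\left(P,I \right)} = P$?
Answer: $7$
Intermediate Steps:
$d{\left(y \right)} = 0$ ($d{\left(y \right)} = 5 - 5 = 0$)
$Z{\left(7,8 \right)} - 33 d{\left(-5 \right)} = 7 - 0 = 7 + 0 = 7$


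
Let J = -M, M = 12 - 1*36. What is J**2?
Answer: 576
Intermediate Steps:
M = -24 (M = 12 - 36 = -24)
J = 24 (J = -1*(-24) = 24)
J**2 = 24**2 = 576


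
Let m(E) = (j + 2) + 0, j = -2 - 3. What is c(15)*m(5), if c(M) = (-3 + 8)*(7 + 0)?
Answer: -105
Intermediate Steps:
j = -5
c(M) = 35 (c(M) = 5*7 = 35)
m(E) = -3 (m(E) = (-5 + 2) + 0 = -3 + 0 = -3)
c(15)*m(5) = 35*(-3) = -105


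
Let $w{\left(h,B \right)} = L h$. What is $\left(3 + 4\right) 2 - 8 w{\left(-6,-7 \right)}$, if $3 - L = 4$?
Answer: $-34$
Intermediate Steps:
$L = -1$ ($L = 3 - 4 = -1$)
$w{\left(h,B \right)} = - h$
$\left(3 + 4\right) 2 - 8 w{\left(-6,-7 \right)} = \left(3 + 4\right) 2 - 8 \left(\left(-1\right) \left(-6\right)\right) = 7 \cdot 2 - 48 = 14 - 48 = -34$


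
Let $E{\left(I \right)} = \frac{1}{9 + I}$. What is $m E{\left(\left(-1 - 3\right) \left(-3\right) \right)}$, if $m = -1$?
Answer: $- \frac{1}{21} \approx -0.047619$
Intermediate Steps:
$m E{\left(\left(-1 - 3\right) \left(-3\right) \right)} = - \frac{1}{9 + \left(-1 - 3\right) \left(-3\right)} = - \frac{1}{9 - -12} = - \frac{1}{9 + 12} = - \frac{1}{21}$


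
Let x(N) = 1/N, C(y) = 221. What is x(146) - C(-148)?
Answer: -32265/146 ≈ -220.99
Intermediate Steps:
x(146) - C(-148) = 1/146 - 1*221 = 1/146 - 221 = -32265/146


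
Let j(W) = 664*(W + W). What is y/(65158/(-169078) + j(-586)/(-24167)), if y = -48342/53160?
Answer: -1266222014057/44301083250180 ≈ -0.028582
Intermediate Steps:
j(W) = 1328*W (j(W) = 664*(2*W) = 1328*W)
y = -8057/8860 (y = -48342*1/53160 = -8057/8860 ≈ -0.90937)
y/(65158/(-169078) + j(-586)/(-24167)) = -8057/(8860*(65158/(-169078) + (1328*(-586))/(-24167))) = -8057/(8860*(65158*(-1/169078) - 778208*(-1/24167))) = -8057/(8860*(-32579/84539 + 778208/24167)) = -8057/(8860*5000122263/157158001) = -8057/8860*157158001/5000122263 = -1266222014057/44301083250180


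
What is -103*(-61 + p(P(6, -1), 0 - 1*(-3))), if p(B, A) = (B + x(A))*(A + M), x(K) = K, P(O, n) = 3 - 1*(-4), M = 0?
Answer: 3193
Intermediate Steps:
P(O, n) = 7 (P(O, n) = 3 + 4 = 7)
p(B, A) = A*(A + B) (p(B, A) = (B + A)*(A + 0) = (A + B)*A = A*(A + B))
-103*(-61 + p(P(6, -1), 0 - 1*(-3))) = -103*(-61 + (0 - 1*(-3))*((0 - 1*(-3)) + 7)) = -103*(-61 + (0 + 3)*((0 + 3) + 7)) = -103*(-61 + 3*(3 + 7)) = -103*(-61 + 3*10) = -103*(-61 + 30) = -103*(-31) = 3193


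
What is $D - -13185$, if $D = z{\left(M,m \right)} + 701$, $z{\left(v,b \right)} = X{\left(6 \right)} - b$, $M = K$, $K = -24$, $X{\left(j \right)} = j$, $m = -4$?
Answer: $13896$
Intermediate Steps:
$M = -24$
$z{\left(v,b \right)} = 6 - b$
$D = 711$ ($D = \left(6 - -4\right) + 701 = \left(6 + 4\right) + 701 = 10 + 701 = 711$)
$D - -13185 = 711 - -13185 = 711 + 13185 = 13896$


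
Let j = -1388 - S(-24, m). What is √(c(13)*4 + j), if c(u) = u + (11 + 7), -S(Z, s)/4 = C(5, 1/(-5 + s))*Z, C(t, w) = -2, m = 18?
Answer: 4*I*√67 ≈ 32.741*I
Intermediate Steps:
S(Z, s) = 8*Z (S(Z, s) = -(-8)*Z = 8*Z)
c(u) = 18 + u (c(u) = u + 18 = 18 + u)
j = -1196 (j = -1388 - 8*(-24) = -1388 - 1*(-192) = -1388 + 192 = -1196)
√(c(13)*4 + j) = √((18 + 13)*4 - 1196) = √(31*4 - 1196) = √(124 - 1196) = √(-1072) = 4*I*√67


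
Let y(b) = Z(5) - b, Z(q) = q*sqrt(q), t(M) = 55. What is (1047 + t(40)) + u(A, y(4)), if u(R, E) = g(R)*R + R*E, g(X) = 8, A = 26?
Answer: 1206 + 130*sqrt(5) ≈ 1496.7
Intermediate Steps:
Z(q) = q**(3/2)
y(b) = -b + 5*sqrt(5) (y(b) = 5**(3/2) - b = 5*sqrt(5) - b = -b + 5*sqrt(5))
u(R, E) = 8*R + E*R (u(R, E) = 8*R + R*E = 8*R + E*R)
(1047 + t(40)) + u(A, y(4)) = (1047 + 55) + 26*(8 + (-1*4 + 5*sqrt(5))) = 1102 + 26*(8 + (-4 + 5*sqrt(5))) = 1102 + 26*(4 + 5*sqrt(5)) = 1102 + (104 + 130*sqrt(5)) = 1206 + 130*sqrt(5)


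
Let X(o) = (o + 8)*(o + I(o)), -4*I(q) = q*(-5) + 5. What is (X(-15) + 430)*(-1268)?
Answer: -855900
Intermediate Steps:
I(q) = -5/4 + 5*q/4 (I(q) = -(q*(-5) + 5)/4 = -(-5*q + 5)/4 = -(5 - 5*q)/4 = -5/4 + 5*q/4)
X(o) = (8 + o)*(-5/4 + 9*o/4) (X(o) = (o + 8)*(o + (-5/4 + 5*o/4)) = (8 + o)*(-5/4 + 9*o/4))
(X(-15) + 430)*(-1268) = ((-10 + (9/4)*(-15)² + (67/4)*(-15)) + 430)*(-1268) = ((-10 + (9/4)*225 - 1005/4) + 430)*(-1268) = ((-10 + 2025/4 - 1005/4) + 430)*(-1268) = (245 + 430)*(-1268) = 675*(-1268) = -855900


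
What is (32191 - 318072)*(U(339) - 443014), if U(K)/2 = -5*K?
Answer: 127618421924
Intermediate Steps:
U(K) = -10*K (U(K) = 2*(-5*K) = -10*K)
(32191 - 318072)*(U(339) - 443014) = (32191 - 318072)*(-10*339 - 443014) = -285881*(-3390 - 443014) = -285881*(-446404) = 127618421924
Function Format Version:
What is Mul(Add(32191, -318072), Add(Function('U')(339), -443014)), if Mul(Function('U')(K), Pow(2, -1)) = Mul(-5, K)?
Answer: 127618421924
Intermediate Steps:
Function('U')(K) = Mul(-10, K) (Function('U')(K) = Mul(2, Mul(-5, K)) = Mul(-10, K))
Mul(Add(32191, -318072), Add(Function('U')(339), -443014)) = Mul(Add(32191, -318072), Add(Mul(-10, 339), -443014)) = Mul(-285881, Add(-3390, -443014)) = Mul(-285881, -446404) = 127618421924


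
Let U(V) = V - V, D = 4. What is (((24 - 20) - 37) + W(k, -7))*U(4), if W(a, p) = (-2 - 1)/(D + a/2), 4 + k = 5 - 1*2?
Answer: 0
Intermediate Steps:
U(V) = 0
k = -1 (k = -4 + (5 - 1*2) = -4 + (5 - 2) = -4 + 3 = -1)
W(a, p) = -3/(4 + a/2) (W(a, p) = (-2 - 1)/(4 + a/2) = -3/(4 + a*(½)) = -3/(4 + a/2))
(((24 - 20) - 37) + W(k, -7))*U(4) = (((24 - 20) - 37) - 6/(8 - 1))*0 = ((4 - 37) - 6/7)*0 = (-33 - 6*⅐)*0 = (-33 - 6/7)*0 = -237/7*0 = 0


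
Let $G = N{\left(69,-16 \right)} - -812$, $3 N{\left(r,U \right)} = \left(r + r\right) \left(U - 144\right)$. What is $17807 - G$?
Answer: $24355$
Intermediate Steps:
$N{\left(r,U \right)} = \frac{2 r \left(-144 + U\right)}{3}$ ($N{\left(r,U \right)} = \frac{\left(r + r\right) \left(U - 144\right)}{3} = \frac{2 r \left(-144 + U\right)}{3}$)
$G = -6548$ ($G = \frac{2}{3} \cdot 69 \left(-144 - 16\right) - -812 = \frac{2}{3} \cdot 69 \left(-160\right) + 812 = -7360 + 812 = -6548$)
$17807 - G = 17807 - -6548 = 17807 + 6548 = 24355$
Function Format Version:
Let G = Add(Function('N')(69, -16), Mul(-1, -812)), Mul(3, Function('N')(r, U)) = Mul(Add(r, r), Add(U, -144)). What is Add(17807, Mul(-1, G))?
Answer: 24355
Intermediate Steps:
Function('N')(r, U) = Mul(Rational(2, 3), r, Add(-144, U)) (Function('N')(r, U) = Mul(Rational(1, 3), Mul(Add(r, r), Add(U, -144))) = Mul(Rational(1, 3), Mul(Mul(2, r), Add(-144, U))) = Mul(Rational(1, 3), Mul(2, r, Add(-144, U))) = Mul(Rational(2, 3), r, Add(-144, U)))
G = -6548 (G = Add(Mul(Rational(2, 3), 69, Add(-144, -16)), Mul(-1, -812)) = Add(Mul(Rational(2, 3), 69, -160), 812) = Add(-7360, 812) = -6548)
Add(17807, Mul(-1, G)) = Add(17807, Mul(-1, -6548)) = Add(17807, 6548) = 24355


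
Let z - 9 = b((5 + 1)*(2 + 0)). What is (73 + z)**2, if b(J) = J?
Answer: 8836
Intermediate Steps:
z = 21 (z = 9 + (5 + 1)*(2 + 0) = 9 + 6*2 = 9 + 12 = 21)
(73 + z)**2 = (73 + 21)**2 = 94**2 = 8836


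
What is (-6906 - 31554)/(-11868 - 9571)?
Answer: 38460/21439 ≈ 1.7939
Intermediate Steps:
(-6906 - 31554)/(-11868 - 9571) = -38460/(-21439) = -38460*(-1/21439) = 38460/21439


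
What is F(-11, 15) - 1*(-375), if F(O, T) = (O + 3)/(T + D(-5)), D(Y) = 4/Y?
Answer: 26585/71 ≈ 374.44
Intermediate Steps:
F(O, T) = (3 + O)/(-4/5 + T) (F(O, T) = (O + 3)/(T + 4/(-5)) = (3 + O)/(T + 4*(-1/5)) = (3 + O)/(T - 4/5) = (3 + O)/(-4/5 + T))
F(-11, 15) - 1*(-375) = 5*(3 - 11)/(-4 + 5*15) - 1*(-375) = 5*(-8)/(-4 + 75) + 375 = 5*(-8)/71 + 375 = 5*(1/71)*(-8) + 375 = -40/71 + 375 = 26585/71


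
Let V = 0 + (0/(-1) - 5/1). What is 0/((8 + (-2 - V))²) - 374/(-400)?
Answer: 187/200 ≈ 0.93500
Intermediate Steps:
V = -5 (V = 0 + (0*(-1) - 5*1) = 0 + (0 - 5) = 0 - 5 = -5)
0/((8 + (-2 - V))²) - 374/(-400) = 0/((8 + (-2 - 1*(-5)))²) - 374/(-400) = 0/((8 + (-2 + 5))²) - 374*(-1/400) = 0/((8 + 3)²) + 187/200 = 0/(11²) + 187/200 = 0/121 + 187/200 = 0*(1/121) + 187/200 = 0 + 187/200 = 187/200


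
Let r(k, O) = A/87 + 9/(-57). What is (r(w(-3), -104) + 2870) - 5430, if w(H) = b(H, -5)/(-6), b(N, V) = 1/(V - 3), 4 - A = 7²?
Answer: -1410932/551 ≈ -2560.7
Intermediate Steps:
A = -45 (A = 4 - 1*7² = 4 - 1*49 = 4 - 49 = -45)
b(N, V) = 1/(-3 + V)
w(H) = 1/48 (w(H) = 1/(-3 - 5*(-6)) = -⅙/(-8) = -⅛*(-⅙) = 1/48)
r(k, O) = -372/551 (r(k, O) = -45/87 + 9/(-57) = -45*1/87 + 9*(-1/57) = -15/29 - 3/19 = -372/551)
(r(w(-3), -104) + 2870) - 5430 = (-372/551 + 2870) - 5430 = 1580998/551 - 5430 = -1410932/551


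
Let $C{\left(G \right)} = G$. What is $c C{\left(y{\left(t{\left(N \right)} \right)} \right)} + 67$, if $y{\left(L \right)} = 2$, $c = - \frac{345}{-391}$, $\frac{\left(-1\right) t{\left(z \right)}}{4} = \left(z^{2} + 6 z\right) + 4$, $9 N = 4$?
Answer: $\frac{1169}{17} \approx 68.765$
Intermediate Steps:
$N = \frac{4}{9}$ ($N = \frac{1}{9} \cdot 4 = \frac{4}{9} \approx 0.44444$)
$t{\left(z \right)} = -16 - 24 z - 4 z^{2}$ ($t{\left(z \right)} = - 4 \left(\left(z^{2} + 6 z\right) + 4\right) = - 4 \left(4 + z^{2} + 6 z\right) = -16 - 24 z - 4 z^{2}$)
$c = \frac{15}{17}$ ($c = \left(-345\right) \left(- \frac{1}{391}\right) = \frac{15}{17} \approx 0.88235$)
$c C{\left(y{\left(t{\left(N \right)} \right)} \right)} + 67 = \frac{15}{17} \cdot 2 + 67 = \frac{30}{17} + 67 = \frac{1169}{17}$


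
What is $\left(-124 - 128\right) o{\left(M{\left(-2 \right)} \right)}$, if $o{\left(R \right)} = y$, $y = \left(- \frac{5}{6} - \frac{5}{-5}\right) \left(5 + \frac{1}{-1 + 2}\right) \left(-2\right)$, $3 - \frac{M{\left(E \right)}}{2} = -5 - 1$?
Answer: $504$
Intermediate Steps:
$M{\left(E \right)} = 18$ ($M{\left(E \right)} = 6 - 2 \left(-5 - 1\right) = 6 - -12 = 6 + 12 = 18$)
$y = -2$ ($y = \left(\left(-5\right) \frac{1}{6} - -1\right) \left(5 + 1^{-1}\right) \left(-2\right) = \left(- \frac{5}{6} + 1\right) \left(5 + 1\right) \left(-2\right) = \frac{1}{6} \cdot 6 \left(-2\right) = 1 \left(-2\right) = -2$)
$o{\left(R \right)} = -2$
$\left(-124 - 128\right) o{\left(M{\left(-2 \right)} \right)} = \left(-124 - 128\right) \left(-2\right) = \left(-252\right) \left(-2\right) = 504$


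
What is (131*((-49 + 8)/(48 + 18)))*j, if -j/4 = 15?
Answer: 53710/11 ≈ 4882.7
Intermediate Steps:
j = -60 (j = -4*15 = -60)
(131*((-49 + 8)/(48 + 18)))*j = (131*((-49 + 8)/(48 + 18)))*(-60) = (131*(-41/66))*(-60) = -5371/66*(-60) = 53710/11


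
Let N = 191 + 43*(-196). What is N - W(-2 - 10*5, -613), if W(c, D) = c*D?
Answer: -40113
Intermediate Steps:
W(c, D) = D*c
N = -8237 (N = 191 - 8428 = -8237)
N - W(-2 - 10*5, -613) = -8237 - (-613)*(-2 - 10*5) = -8237 - (-613)*(-2 - 50) = -8237 - (-613)*(-52) = -8237 - 1*31876 = -8237 - 31876 = -40113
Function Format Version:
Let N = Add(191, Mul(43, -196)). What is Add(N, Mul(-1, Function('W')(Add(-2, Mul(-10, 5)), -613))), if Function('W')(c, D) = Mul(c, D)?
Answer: -40113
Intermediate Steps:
Function('W')(c, D) = Mul(D, c)
N = -8237 (N = Add(191, -8428) = -8237)
Add(N, Mul(-1, Function('W')(Add(-2, Mul(-10, 5)), -613))) = Add(-8237, Mul(-1, Mul(-613, Add(-2, Mul(-10, 5))))) = Add(-8237, Mul(-1, Mul(-613, Add(-2, -50)))) = Add(-8237, Mul(-1, Mul(-613, -52))) = Add(-8237, Mul(-1, 31876)) = Add(-8237, -31876) = -40113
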